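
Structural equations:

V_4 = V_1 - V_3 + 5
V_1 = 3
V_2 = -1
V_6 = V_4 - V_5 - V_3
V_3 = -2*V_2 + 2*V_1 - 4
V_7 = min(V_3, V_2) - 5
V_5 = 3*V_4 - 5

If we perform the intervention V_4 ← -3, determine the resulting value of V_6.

Under do(V_4=-3), the mechanism V_4 = V_1 - V_3 + 5 is discarded; V_4 is fixed at -3.
V_3 = -2*V_2 + 2*V_1 - 4  [with V_2=-1, V_1=3]  = 4
V_5 = 3*V_4 - 5  [with V_4=-3]  = -14
V_6 = V_4 - V_5 - V_3  [with V_4=-3, V_5=-14, V_3=4]  = 7

7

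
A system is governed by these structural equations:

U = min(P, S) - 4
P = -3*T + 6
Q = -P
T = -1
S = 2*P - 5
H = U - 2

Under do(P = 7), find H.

1

do(P=7) replaces the equation P = -3*T + 6 with the constant P = 7.
S = 2*P - 5  [with P=7]  = 9
U = min(P, S) - 4  [with P=7, S=9]  = 3
H = U - 2  [with U=3]  = 1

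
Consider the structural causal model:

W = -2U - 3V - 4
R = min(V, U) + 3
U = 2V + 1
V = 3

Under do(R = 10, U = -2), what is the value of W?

-9

Setting R = 10, U = -2 by intervention discards those variables' equations.
W = -2U - 3V - 4  [with U=-2, V=3]  = -9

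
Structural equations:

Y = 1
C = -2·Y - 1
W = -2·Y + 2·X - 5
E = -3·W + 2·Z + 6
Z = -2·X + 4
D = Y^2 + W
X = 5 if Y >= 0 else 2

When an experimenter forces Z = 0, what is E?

-3

Under do(Z=0), the mechanism Z = -2·X + 4 is discarded; Z is fixed at 0.
X = 5 if Y >= 0 else 2  [with Y=1]  = 5
W = -2·Y + 2·X - 5  [with Y=1, X=5]  = 3
E = -3·W + 2·Z + 6  [with W=3, Z=0]  = -3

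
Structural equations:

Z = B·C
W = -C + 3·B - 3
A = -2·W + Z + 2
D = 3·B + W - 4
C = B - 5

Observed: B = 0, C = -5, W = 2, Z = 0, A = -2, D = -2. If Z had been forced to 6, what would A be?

Intervening sets Z = 6 and removes its equation (Z = B·C).
C = B - 5  [with B=0]  = -5
W = -C + 3·B - 3  [with C=-5, B=0]  = 2
A = -2·W + Z + 2  [with W=2, Z=6]  = 4

4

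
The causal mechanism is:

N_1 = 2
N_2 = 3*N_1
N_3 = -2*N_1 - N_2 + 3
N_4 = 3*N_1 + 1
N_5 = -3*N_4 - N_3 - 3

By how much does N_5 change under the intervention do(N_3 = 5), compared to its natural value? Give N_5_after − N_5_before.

-12

do(N_3=5) replaces the equation N_3 = -2*N_1 - N_2 + 3 with the constant N_3 = 5.
N_4 = 3*N_1 + 1  [with N_1=2]  = 7
N_5 = -3*N_4 - N_3 - 3  [with N_4=7, N_3=5]  = -29
Without intervention: N_2 = 3*N_1  [with N_1=2]  = 6; N_3 = -2*N_1 - N_2 + 3  [with N_1=2, N_2=6]  = -7; N_4 = 3*N_1 + 1  [with N_1=2]  = 7; N_5 = -3*N_4 - N_3 - 3  [with N_4=7, N_3=-7]  = -17.
Change = -29 − (-17) = -12.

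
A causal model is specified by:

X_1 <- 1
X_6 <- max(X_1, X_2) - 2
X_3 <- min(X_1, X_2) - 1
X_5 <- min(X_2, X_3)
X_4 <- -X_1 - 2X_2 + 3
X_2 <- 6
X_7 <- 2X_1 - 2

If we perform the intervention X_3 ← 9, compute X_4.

-10

The intervention breaks the incoming arrows to X_3: X_3 <- min(X_1, X_2) - 1 no longer applies, and X_3 = 9.
X_4 is not downstream of the intervention, so its value is determined by the original equations.
X_4 = -X_1 - 2X_2 + 3  [with X_1=1, X_2=6]  = -10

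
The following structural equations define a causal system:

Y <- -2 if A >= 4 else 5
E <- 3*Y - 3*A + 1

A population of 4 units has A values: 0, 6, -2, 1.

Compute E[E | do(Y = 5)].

Every unit gets Y=5 under the intervention. E values become 16, -2, 22, 13; E[E|do(Y=5)] = 12.25.

12.25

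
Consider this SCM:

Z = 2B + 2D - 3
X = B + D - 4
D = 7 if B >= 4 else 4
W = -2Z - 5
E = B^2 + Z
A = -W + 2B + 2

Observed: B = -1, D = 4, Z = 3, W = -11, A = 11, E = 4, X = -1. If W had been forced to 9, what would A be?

Intervening sets W = 9 and removes its equation (W = -2Z - 5).
A = -W + 2B + 2  [with W=9, B=-1]  = -9

-9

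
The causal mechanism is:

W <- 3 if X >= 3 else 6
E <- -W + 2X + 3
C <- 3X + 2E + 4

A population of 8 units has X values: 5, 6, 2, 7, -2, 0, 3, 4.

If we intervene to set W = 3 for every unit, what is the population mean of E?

Every unit gets W=3 under the intervention. E values become 10, 12, 4, 14, -4, 0, 6, 8; E[E|do(W=3)] = 6.25.

6.25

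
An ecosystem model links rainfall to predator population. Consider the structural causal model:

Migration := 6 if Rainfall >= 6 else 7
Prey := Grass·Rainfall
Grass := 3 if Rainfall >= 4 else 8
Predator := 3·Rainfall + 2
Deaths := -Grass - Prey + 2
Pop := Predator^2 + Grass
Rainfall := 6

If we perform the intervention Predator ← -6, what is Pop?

39

The intervention breaks the incoming arrows to Predator: Predator := 3·Rainfall + 2 no longer applies, and Predator = -6.
Grass = 3 if Rainfall >= 4 else 8  [with Rainfall=6]  = 3
Pop = Predator^2 + Grass  [with Predator=-6, Grass=3]  = 39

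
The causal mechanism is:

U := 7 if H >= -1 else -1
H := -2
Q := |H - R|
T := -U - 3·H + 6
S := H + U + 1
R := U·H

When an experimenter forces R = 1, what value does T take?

13

do(R=1) replaces the equation R := U·H with the constant R = 1.
T is not downstream of the intervention, so its value is determined by the original equations.
U = 7 if H >= -1 else -1  [with H=-2]  = -1
T = -U - 3·H + 6  [with U=-1, H=-2]  = 13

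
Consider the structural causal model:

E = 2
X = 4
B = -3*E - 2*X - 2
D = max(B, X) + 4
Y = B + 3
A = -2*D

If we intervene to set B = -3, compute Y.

0

do(B=-3) replaces the equation B = -3*E - 2*X - 2 with the constant B = -3.
Y = B + 3  [with B=-3]  = 0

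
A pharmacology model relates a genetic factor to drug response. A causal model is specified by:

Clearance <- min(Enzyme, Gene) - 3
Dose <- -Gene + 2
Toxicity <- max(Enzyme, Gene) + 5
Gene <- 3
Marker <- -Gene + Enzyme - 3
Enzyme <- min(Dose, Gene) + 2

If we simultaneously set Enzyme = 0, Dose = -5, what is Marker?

-6

The joint intervention fixes Enzyme = 0, Dose = -5, removing each variable's own equation.
Marker = -Gene + Enzyme - 3  [with Gene=3, Enzyme=0]  = -6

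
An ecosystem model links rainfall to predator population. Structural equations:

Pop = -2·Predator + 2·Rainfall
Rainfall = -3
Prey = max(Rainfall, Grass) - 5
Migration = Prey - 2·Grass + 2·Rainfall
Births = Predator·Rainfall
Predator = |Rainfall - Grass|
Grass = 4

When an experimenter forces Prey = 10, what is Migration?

-4

The intervention breaks the incoming arrows to Prey: Prey = max(Rainfall, Grass) - 5 no longer applies, and Prey = 10.
Migration = Prey - 2·Grass + 2·Rainfall  [with Prey=10, Grass=4, Rainfall=-3]  = -4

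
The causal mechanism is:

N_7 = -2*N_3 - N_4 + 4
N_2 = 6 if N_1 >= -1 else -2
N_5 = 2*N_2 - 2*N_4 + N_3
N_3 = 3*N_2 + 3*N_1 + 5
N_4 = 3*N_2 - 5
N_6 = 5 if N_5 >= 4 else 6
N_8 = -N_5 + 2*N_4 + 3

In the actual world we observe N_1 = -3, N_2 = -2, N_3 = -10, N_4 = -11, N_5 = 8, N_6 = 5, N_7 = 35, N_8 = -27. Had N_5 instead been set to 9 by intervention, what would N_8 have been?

do(N_5=9) replaces the equation N_5 = 2*N_2 - 2*N_4 + N_3 with the constant N_5 = 9.
N_2 = 6 if N_1 >= -1 else -2  [with N_1=-3]  = -2
N_4 = 3*N_2 - 5  [with N_2=-2]  = -11
N_8 = -N_5 + 2*N_4 + 3  [with N_5=9, N_4=-11]  = -28

-28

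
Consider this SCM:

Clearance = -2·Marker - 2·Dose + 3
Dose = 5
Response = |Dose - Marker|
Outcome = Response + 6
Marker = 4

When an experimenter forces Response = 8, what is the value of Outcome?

14

do(Response=8) replaces the equation Response = |Dose - Marker| with the constant Response = 8.
Outcome = Response + 6  [with Response=8]  = 14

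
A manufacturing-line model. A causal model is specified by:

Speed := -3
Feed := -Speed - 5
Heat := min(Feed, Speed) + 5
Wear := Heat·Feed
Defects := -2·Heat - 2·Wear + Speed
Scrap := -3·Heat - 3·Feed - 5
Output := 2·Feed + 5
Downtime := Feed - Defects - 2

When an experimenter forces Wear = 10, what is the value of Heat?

2

Under do(Wear=10), the mechanism Wear := Heat·Feed is discarded; Wear is fixed at 10.
Since Heat is not a descendant of the intervened variable, it is unaffected.
Feed = -Speed - 5  [with Speed=-3]  = -2
Heat = min(Feed, Speed) + 5  [with Feed=-2, Speed=-3]  = 2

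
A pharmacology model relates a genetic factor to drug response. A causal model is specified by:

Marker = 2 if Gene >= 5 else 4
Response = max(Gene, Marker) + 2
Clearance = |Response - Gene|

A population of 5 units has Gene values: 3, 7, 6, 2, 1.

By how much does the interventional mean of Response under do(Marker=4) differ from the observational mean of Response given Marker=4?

1

do(Marker=4) breaks Marker's dependence on Gene. With Marker=4 fixed, Response across the units is 6, 9, 8, 6, 6, mean 7.
Observing Marker=4 restricts to units where Marker's equation naturally yields 4: Gene ∈ {3, 2, 1}. In that subpopulation Response = 6, 6, 6, mean 6.
Difference = 7 − 6 = 1.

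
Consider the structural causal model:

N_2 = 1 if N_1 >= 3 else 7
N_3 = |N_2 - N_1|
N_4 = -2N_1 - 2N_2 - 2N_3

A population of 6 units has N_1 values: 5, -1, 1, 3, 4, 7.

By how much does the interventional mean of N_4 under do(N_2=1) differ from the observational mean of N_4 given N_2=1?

Every unit gets N_2=1 under the intervention. N_4 values become -20, -4, -4, -12, -16, -28; E[N_4|do(N_2=1)] = -14.
Conditioning on N_2=1 selects the 4 unit(s) with N_1 ∈ {5, 3, 4, 7}. Their N_4 values: -20, -12, -16, -28. Mean = -19.
Difference = -14 − (-19) = 5.

5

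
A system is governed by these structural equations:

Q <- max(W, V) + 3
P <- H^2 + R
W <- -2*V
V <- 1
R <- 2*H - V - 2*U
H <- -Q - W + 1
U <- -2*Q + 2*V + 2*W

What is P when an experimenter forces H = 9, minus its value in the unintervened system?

100

The intervention breaks the incoming arrows to H: H <- -Q - W + 1 no longer applies, and H = 9.
W = -2*V  [with V=1]  = -2
Q = max(W, V) + 3  [with W=-2, V=1]  = 4
U = -2*Q + 2*V + 2*W  [with Q=4, V=1, W=-2]  = -10
R = 2*H - V - 2*U  [with H=9, V=1, U=-10]  = 37
P = H^2 + R  [with H=9, R=37]  = 118
Without intervention: W = -2*V  [with V=1]  = -2; Q = max(W, V) + 3  [with W=-2, V=1]  = 4; H = -Q - W + 1  [with Q=4, W=-2]  = -1; U = -2*Q + 2*V + 2*W  [with Q=4, V=1, W=-2]  = -10; R = 2*H - V - 2*U  [with H=-1, V=1, U=-10]  = 17; P = H^2 + R  [with H=-1, R=17]  = 18.
Change = 118 − 18 = 100.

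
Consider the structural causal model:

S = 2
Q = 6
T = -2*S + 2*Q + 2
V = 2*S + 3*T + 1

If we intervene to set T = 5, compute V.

20

The intervention breaks the incoming arrows to T: T = -2*S + 2*Q + 2 no longer applies, and T = 5.
V = 2*S + 3*T + 1  [with S=2, T=5]  = 20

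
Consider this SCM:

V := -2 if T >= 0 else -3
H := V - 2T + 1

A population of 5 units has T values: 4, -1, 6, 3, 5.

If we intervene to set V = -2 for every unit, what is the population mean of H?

-7.8

do(V=-2) breaks V's dependence on T. With V=-2 fixed, H across the units is -9, 1, -13, -7, -11, mean -7.8.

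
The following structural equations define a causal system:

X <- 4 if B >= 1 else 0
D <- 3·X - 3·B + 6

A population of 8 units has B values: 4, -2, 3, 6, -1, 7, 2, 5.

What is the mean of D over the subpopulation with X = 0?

E[D|X=0] averages over only the 2 units with X=0 (B = -2, -1): D = 12, 9, mean 10.5.

10.5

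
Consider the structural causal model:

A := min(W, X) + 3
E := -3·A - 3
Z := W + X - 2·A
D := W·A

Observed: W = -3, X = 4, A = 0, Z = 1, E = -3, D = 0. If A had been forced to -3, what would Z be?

The intervention breaks the incoming arrows to A: A := min(W, X) + 3 no longer applies, and A = -3.
Z = W + X - 2·A  [with W=-3, X=4, A=-3]  = 7

7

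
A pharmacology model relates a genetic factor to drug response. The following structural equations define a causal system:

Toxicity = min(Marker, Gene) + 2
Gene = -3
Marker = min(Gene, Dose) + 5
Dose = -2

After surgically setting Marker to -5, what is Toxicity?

-3

The intervention breaks the incoming arrows to Marker: Marker = min(Gene, Dose) + 5 no longer applies, and Marker = -5.
Toxicity = min(Marker, Gene) + 2  [with Marker=-5, Gene=-3]  = -3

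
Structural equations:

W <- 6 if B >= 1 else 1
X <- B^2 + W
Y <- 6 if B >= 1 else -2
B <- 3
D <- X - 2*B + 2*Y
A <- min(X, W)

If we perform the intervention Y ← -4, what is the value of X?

Under do(Y=-4), the mechanism Y <- 6 if B >= 1 else -2 is discarded; Y is fixed at -4.
Since X is not a descendant of the intervened variable, it is unaffected.
W = 6 if B >= 1 else 1  [with B=3]  = 6
X = B^2 + W  [with B=3, W=6]  = 15

15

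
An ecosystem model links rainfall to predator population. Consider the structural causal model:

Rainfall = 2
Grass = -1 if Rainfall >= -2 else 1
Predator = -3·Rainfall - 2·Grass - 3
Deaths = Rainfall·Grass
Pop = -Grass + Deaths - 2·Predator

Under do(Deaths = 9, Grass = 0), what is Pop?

The joint intervention fixes Deaths = 9, Grass = 0, removing each variable's own equation.
Predator = -3·Rainfall - 2·Grass - 3  [with Rainfall=2, Grass=0]  = -9
Pop = -Grass + Deaths - 2·Predator  [with Grass=0, Deaths=9, Predator=-9]  = 27

27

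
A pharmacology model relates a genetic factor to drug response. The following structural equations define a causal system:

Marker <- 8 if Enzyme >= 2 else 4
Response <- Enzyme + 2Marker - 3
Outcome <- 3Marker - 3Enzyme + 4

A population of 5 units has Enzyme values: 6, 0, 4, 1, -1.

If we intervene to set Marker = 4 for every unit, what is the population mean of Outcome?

10

The intervention sets Marker=4 in all 5 units regardless of Enzyme. Recomputing Outcome per unit gives -2, 16, 4, 13, 19; average 10.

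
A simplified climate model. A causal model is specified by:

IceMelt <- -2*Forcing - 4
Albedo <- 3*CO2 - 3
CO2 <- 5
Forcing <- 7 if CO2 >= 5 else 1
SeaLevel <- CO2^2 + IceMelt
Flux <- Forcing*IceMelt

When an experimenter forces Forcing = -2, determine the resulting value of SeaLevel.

25

do(Forcing=-2) replaces the equation Forcing <- 7 if CO2 >= 5 else 1 with the constant Forcing = -2.
IceMelt = -2*Forcing - 4  [with Forcing=-2]  = 0
SeaLevel = CO2^2 + IceMelt  [with CO2=5, IceMelt=0]  = 25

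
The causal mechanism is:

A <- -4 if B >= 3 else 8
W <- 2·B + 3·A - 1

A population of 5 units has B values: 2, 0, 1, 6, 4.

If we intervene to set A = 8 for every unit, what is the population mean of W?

28.2

Under do(A=8), A's equation is replaced by A=8 for every unit. Per-unit W: 27, 23, 25, 35, 31. Mean = 28.2.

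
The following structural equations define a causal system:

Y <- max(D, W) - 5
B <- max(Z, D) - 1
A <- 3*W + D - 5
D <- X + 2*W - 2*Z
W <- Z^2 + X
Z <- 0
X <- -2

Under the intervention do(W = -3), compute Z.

0

Under do(W=-3), the mechanism W <- Z^2 + X is discarded; W is fixed at -3.
Z is not downstream of the intervention, so its value is determined by the original equations.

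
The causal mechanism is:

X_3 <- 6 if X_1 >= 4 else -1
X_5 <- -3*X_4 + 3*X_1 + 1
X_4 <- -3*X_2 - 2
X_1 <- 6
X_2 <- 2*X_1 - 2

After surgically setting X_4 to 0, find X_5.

19

Intervening sets X_4 = 0 and removes its equation (X_4 <- -3*X_2 - 2).
X_5 = -3*X_4 + 3*X_1 + 1  [with X_4=0, X_1=6]  = 19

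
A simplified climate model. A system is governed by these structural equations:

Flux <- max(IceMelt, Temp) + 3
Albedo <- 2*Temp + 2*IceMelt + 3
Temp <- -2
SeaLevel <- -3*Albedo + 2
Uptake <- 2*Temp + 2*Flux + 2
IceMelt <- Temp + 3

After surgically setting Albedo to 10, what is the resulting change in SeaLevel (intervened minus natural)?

The intervention breaks the incoming arrows to Albedo: Albedo <- 2*Temp + 2*IceMelt + 3 no longer applies, and Albedo = 10.
SeaLevel = -3*Albedo + 2  [with Albedo=10]  = -28
Without intervention: IceMelt = Temp + 3  [with Temp=-2]  = 1; Albedo = 2*Temp + 2*IceMelt + 3  [with Temp=-2, IceMelt=1]  = 1; SeaLevel = -3*Albedo + 2  [with Albedo=1]  = -1.
Change = -28 − (-1) = -27.

-27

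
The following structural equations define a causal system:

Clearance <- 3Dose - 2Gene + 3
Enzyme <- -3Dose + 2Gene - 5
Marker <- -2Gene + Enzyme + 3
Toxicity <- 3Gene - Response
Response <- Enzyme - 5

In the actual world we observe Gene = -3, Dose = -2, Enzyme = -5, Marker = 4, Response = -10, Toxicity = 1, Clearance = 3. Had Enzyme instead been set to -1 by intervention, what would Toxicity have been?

The intervention breaks the incoming arrows to Enzyme: Enzyme <- -3Dose + 2Gene - 5 no longer applies, and Enzyme = -1.
Response = Enzyme - 5  [with Enzyme=-1]  = -6
Toxicity = 3Gene - Response  [with Gene=-3, Response=-6]  = -3

-3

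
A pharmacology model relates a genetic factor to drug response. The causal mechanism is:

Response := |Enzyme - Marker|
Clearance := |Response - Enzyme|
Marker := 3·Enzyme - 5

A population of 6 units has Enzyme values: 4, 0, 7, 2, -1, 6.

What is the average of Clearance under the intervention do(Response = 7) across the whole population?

4

Under do(Response=7), Response's equation is replaced by Response=7 for every unit. Per-unit Clearance: 3, 7, 0, 5, 8, 1. Mean = 4.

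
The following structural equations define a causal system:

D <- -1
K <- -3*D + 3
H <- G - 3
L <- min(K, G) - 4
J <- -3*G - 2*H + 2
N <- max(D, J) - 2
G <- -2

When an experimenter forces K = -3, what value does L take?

-7

The intervention breaks the incoming arrows to K: K <- -3*D + 3 no longer applies, and K = -3.
L = min(K, G) - 4  [with K=-3, G=-2]  = -7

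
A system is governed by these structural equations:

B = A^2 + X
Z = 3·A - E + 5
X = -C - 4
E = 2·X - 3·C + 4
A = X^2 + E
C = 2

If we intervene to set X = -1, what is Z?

0

Under do(X=-1), the mechanism X = -C - 4 is discarded; X is fixed at -1.
E = 2·X - 3·C + 4  [with X=-1, C=2]  = -4
A = X^2 + E  [with X=-1, E=-4]  = -3
Z = 3·A - E + 5  [with A=-3, E=-4]  = 0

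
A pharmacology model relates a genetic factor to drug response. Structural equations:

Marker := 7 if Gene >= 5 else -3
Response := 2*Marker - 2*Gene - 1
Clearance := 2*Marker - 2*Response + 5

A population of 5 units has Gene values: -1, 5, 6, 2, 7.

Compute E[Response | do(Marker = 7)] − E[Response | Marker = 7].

4.4

Under do(Marker=7), Marker's equation is replaced by Marker=7 for every unit. Per-unit Response: 15, 3, 1, 9, -1. Mean = 5.4.
Observing Marker=7 restricts to units where Marker's equation naturally yields 7: Gene ∈ {5, 6, 7}. In that subpopulation Response = 3, 1, -1, mean 1.
Difference = 5.4 − 1 = 4.4.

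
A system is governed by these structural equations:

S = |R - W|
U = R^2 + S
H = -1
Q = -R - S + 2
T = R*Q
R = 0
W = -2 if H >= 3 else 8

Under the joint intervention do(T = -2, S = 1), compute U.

Under do(T = -2, S = 1), each intervened variable's structural equation is replaced by its fixed value.
U = R^2 + S  [with R=0, S=1]  = 1

1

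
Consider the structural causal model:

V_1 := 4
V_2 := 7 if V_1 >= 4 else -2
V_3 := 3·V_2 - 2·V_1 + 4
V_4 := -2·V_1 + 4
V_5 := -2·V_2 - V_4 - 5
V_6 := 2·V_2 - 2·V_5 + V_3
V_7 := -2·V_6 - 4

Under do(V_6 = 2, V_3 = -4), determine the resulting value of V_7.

-8

Under do(V_6 = 2, V_3 = -4), each intervened variable's structural equation is replaced by its fixed value.
V_7 = -2·V_6 - 4  [with V_6=2]  = -8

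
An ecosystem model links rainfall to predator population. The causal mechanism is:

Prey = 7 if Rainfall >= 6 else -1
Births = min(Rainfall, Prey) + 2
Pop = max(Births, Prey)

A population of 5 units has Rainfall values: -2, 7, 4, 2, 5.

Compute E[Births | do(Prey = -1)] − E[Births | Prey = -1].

do(Prey=-1) breaks Prey's dependence on Rainfall. With Prey=-1 fixed, Births across the units is 0, 1, 1, 1, 1, mean 0.8.
Observing Prey=-1 restricts to units where Prey's equation naturally yields -1: Rainfall ∈ {-2, 4, 2, 5}. In that subpopulation Births = 0, 1, 1, 1, mean 0.75.
Difference = 0.8 − 0.75 = 0.05.

0.05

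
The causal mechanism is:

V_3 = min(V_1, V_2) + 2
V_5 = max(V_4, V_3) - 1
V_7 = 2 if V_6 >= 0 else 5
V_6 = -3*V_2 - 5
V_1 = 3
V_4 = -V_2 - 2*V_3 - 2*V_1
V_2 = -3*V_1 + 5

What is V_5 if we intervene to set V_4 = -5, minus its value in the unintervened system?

Intervening sets V_4 = -5 and removes its equation (V_4 = -V_2 - 2*V_3 - 2*V_1).
V_2 = -3*V_1 + 5  [with V_1=3]  = -4
V_3 = min(V_1, V_2) + 2  [with V_1=3, V_2=-4]  = -2
V_5 = max(V_4, V_3) - 1  [with V_4=-5, V_3=-2]  = -3
Without intervention: V_2 = -3*V_1 + 5  [with V_1=3]  = -4; V_3 = min(V_1, V_2) + 2  [with V_1=3, V_2=-4]  = -2; V_4 = -V_2 - 2*V_3 - 2*V_1  [with V_2=-4, V_3=-2, V_1=3]  = 2; V_5 = max(V_4, V_3) - 1  [with V_4=2, V_3=-2]  = 1.
Change = -3 − 1 = -4.

-4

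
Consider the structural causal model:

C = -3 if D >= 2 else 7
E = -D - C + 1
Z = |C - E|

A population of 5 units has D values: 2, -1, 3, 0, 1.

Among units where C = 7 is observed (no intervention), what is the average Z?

13

E[Z|C=7] averages over only the 3 units with C=7 (D = -1, 0, 1): Z = 12, 13, 14, mean 13.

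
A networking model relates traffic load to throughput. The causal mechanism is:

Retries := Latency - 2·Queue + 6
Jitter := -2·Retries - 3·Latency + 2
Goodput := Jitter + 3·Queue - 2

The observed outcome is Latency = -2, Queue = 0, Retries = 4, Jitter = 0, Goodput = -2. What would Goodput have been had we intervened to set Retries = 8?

do(Retries=8) replaces the equation Retries := Latency - 2·Queue + 6 with the constant Retries = 8.
Jitter = -2·Retries - 3·Latency + 2  [with Retries=8, Latency=-2]  = -8
Goodput = Jitter + 3·Queue - 2  [with Jitter=-8, Queue=0]  = -10

-10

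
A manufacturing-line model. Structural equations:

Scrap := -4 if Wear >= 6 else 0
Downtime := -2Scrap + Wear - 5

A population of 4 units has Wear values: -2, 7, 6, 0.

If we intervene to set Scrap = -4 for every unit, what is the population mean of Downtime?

do(Scrap=-4) breaks Scrap's dependence on Wear. With Scrap=-4 fixed, Downtime across the units is 1, 10, 9, 3, mean 5.75.

5.75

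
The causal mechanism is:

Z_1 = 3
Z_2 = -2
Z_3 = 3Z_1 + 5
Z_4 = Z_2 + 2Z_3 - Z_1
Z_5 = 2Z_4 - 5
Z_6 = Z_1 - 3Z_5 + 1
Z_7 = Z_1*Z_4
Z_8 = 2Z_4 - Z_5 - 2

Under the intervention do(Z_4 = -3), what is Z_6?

Under do(Z_4=-3), the mechanism Z_4 = Z_2 + 2Z_3 - Z_1 is discarded; Z_4 is fixed at -3.
Z_5 = 2Z_4 - 5  [with Z_4=-3]  = -11
Z_6 = Z_1 - 3Z_5 + 1  [with Z_1=3, Z_5=-11]  = 37

37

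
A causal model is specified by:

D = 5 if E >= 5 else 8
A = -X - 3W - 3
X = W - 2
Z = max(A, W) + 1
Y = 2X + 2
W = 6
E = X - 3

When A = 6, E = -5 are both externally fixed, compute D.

Under do(A = 6, E = -5), each intervened variable's structural equation is replaced by its fixed value.
D = 5 if E >= 5 else 8  [with E=-5]  = 8

8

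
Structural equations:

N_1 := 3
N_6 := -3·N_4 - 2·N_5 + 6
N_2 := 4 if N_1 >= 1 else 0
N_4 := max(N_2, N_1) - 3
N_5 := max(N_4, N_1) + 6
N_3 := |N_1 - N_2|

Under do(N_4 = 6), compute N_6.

Under do(N_4=6), the mechanism N_4 := max(N_2, N_1) - 3 is discarded; N_4 is fixed at 6.
N_5 = max(N_4, N_1) + 6  [with N_4=6, N_1=3]  = 12
N_6 = -3·N_4 - 2·N_5 + 6  [with N_4=6, N_5=12]  = -36

-36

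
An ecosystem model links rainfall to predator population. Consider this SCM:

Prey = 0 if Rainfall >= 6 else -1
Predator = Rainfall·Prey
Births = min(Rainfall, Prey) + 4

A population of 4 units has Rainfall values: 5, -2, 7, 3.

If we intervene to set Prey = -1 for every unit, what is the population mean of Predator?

-3.25

do(Prey=-1) breaks Prey's dependence on Rainfall. With Prey=-1 fixed, Predator across the units is -5, 2, -7, -3, mean -3.25.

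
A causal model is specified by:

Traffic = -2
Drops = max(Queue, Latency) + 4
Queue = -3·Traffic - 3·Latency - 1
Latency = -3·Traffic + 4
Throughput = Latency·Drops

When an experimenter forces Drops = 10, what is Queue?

-25

Under do(Drops=10), the mechanism Drops = max(Queue, Latency) + 4 is discarded; Drops is fixed at 10.
Since Queue is not a descendant of the intervened variable, it is unaffected.
Latency = -3·Traffic + 4  [with Traffic=-2]  = 10
Queue = -3·Traffic - 3·Latency - 1  [with Traffic=-2, Latency=10]  = -25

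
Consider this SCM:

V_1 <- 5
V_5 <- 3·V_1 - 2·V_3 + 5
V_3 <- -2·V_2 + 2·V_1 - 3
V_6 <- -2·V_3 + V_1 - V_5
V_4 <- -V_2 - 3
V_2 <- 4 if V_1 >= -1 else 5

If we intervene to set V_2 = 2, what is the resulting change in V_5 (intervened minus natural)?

-8

do(V_2=2) replaces the equation V_2 <- 4 if V_1 >= -1 else 5 with the constant V_2 = 2.
V_3 = -2·V_2 + 2·V_1 - 3  [with V_2=2, V_1=5]  = 3
V_5 = 3·V_1 - 2·V_3 + 5  [with V_1=5, V_3=3]  = 14
Without intervention: V_2 = 4 if V_1 >= -1 else 5  [with V_1=5]  = 4; V_3 = -2·V_2 + 2·V_1 - 3  [with V_2=4, V_1=5]  = -1; V_5 = 3·V_1 - 2·V_3 + 5  [with V_1=5, V_3=-1]  = 22.
Change = 14 − 22 = -8.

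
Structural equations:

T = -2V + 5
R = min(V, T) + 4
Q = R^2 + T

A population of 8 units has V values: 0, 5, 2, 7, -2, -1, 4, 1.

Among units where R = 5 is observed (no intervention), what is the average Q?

27

Observing R=5 restricts to units where R's equation naturally yields 5: V ∈ {2, 1}. In that subpopulation Q = 26, 28, mean 27.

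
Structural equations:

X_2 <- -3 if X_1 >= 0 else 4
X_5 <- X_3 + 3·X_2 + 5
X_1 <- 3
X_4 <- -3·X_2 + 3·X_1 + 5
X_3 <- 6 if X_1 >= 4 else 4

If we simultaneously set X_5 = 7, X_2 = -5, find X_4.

Setting X_5 = 7, X_2 = -5 by intervention discards those variables' equations.
X_4 = -3·X_2 + 3·X_1 + 5  [with X_2=-5, X_1=3]  = 29

29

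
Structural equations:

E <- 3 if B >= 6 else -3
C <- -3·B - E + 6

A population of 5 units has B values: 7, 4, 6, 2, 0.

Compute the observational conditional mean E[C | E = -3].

Conditioning on E=-3 selects the 3 unit(s) with B ∈ {4, 2, 0}. Their C values: -3, 3, 9. Mean = 3.

3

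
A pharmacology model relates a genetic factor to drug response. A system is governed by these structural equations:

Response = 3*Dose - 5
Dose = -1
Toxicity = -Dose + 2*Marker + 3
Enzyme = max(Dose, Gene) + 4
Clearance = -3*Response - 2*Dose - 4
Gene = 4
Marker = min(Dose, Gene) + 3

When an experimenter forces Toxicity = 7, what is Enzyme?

8

do(Toxicity=7) replaces the equation Toxicity = -Dose + 2*Marker + 3 with the constant Toxicity = 7.
Enzyme is not downstream of the intervention, so its value is determined by the original equations.
Enzyme = max(Dose, Gene) + 4  [with Dose=-1, Gene=4]  = 8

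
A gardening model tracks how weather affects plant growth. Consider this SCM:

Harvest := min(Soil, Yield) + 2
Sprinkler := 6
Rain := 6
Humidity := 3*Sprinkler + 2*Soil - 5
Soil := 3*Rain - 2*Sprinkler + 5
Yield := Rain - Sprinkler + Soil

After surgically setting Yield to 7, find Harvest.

The intervention breaks the incoming arrows to Yield: Yield := Rain - Sprinkler + Soil no longer applies, and Yield = 7.
Soil = 3*Rain - 2*Sprinkler + 5  [with Rain=6, Sprinkler=6]  = 11
Harvest = min(Soil, Yield) + 2  [with Soil=11, Yield=7]  = 9

9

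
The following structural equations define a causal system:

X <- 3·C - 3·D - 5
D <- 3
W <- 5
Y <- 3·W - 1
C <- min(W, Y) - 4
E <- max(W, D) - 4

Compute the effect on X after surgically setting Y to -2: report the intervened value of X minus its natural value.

Under do(Y=-2), the mechanism Y <- 3·W - 1 is discarded; Y is fixed at -2.
C = min(W, Y) - 4  [with W=5, Y=-2]  = -6
X = 3·C - 3·D - 5  [with C=-6, D=3]  = -32
Without intervention: Y = 3·W - 1  [with W=5]  = 14; C = min(W, Y) - 4  [with W=5, Y=14]  = 1; X = 3·C - 3·D - 5  [with C=1, D=3]  = -11.
Change = -32 − (-11) = -21.

-21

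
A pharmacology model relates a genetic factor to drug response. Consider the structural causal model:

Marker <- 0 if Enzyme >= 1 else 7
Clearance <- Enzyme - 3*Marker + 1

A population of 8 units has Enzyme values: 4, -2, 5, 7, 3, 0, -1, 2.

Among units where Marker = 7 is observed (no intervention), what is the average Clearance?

-21

Conditioning on Marker=7 selects the 3 unit(s) with Enzyme ∈ {-2, 0, -1}. Their Clearance values: -22, -20, -21. Mean = -21.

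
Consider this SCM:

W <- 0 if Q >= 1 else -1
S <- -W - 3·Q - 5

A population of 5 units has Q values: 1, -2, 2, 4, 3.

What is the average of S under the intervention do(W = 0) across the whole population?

-9.8

The intervention sets W=0 in all 5 units regardless of Q. Recomputing S per unit gives -8, 1, -11, -17, -14; average -9.8.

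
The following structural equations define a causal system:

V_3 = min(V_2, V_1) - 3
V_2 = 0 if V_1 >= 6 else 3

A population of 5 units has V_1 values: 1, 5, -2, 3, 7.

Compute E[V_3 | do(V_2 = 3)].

-1.4

do(V_2=3) breaks V_2's dependence on V_1. With V_2=3 fixed, V_3 across the units is -2, 0, -5, 0, 0, mean -1.4.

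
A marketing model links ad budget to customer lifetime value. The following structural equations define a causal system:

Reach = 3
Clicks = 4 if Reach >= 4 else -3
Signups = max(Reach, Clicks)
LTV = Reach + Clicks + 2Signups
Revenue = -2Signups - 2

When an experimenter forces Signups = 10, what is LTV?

20

do(Signups=10) replaces the equation Signups = max(Reach, Clicks) with the constant Signups = 10.
Clicks = 4 if Reach >= 4 else -3  [with Reach=3]  = -3
LTV = Reach + Clicks + 2Signups  [with Reach=3, Clicks=-3, Signups=10]  = 20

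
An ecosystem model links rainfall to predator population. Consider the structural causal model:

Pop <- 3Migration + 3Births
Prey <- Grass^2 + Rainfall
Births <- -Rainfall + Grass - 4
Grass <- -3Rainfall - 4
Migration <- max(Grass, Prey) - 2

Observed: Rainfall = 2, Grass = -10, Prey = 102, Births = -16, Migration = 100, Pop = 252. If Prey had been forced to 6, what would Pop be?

The intervention breaks the incoming arrows to Prey: Prey <- Grass^2 + Rainfall no longer applies, and Prey = 6.
Grass = -3Rainfall - 4  [with Rainfall=2]  = -10
Births = -Rainfall + Grass - 4  [with Rainfall=2, Grass=-10]  = -16
Migration = max(Grass, Prey) - 2  [with Grass=-10, Prey=6]  = 4
Pop = 3Migration + 3Births  [with Migration=4, Births=-16]  = -36

-36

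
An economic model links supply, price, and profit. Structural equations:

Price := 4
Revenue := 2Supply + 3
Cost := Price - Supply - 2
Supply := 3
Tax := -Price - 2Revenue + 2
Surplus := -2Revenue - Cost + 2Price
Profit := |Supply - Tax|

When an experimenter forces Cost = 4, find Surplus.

The intervention breaks the incoming arrows to Cost: Cost := Price - Supply - 2 no longer applies, and Cost = 4.
Revenue = 2Supply + 3  [with Supply=3]  = 9
Surplus = -2Revenue - Cost + 2Price  [with Revenue=9, Cost=4, Price=4]  = -14

-14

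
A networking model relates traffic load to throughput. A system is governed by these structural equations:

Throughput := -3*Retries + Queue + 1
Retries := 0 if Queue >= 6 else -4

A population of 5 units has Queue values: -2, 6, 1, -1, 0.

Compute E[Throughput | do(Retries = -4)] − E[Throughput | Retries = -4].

1.3

Every unit gets Retries=-4 under the intervention. Throughput values become 11, 19, 14, 12, 13; E[Throughput|do(Retries=-4)] = 13.8.
Conditioning on Retries=-4 selects the 4 unit(s) with Queue ∈ {-2, 1, -1, 0}. Their Throughput values: 11, 14, 12, 13. Mean = 12.5.
Difference = 13.8 − 12.5 = 1.3.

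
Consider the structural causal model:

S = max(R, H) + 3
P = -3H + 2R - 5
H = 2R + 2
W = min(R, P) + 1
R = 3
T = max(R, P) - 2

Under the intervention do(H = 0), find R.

3

Under do(H=0), the mechanism H = 2R + 2 is discarded; H is fixed at 0.
R is not downstream of the intervention, so its value is determined by the original equations.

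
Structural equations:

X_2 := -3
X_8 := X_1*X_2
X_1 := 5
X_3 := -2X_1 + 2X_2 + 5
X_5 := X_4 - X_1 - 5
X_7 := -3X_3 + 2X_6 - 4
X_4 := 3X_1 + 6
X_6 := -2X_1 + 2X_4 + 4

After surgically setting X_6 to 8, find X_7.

45

Intervening sets X_6 = 8 and removes its equation (X_6 := -2X_1 + 2X_4 + 4).
X_3 = -2X_1 + 2X_2 + 5  [with X_1=5, X_2=-3]  = -11
X_7 = -3X_3 + 2X_6 - 4  [with X_3=-11, X_6=8]  = 45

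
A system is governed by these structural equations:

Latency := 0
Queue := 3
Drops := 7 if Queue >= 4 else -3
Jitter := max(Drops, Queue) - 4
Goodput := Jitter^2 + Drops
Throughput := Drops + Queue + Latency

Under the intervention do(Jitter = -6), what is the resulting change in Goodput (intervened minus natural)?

35

Under do(Jitter=-6), the mechanism Jitter := max(Drops, Queue) - 4 is discarded; Jitter is fixed at -6.
Drops = 7 if Queue >= 4 else -3  [with Queue=3]  = -3
Goodput = Jitter^2 + Drops  [with Jitter=-6, Drops=-3]  = 33
Without intervention: Drops = 7 if Queue >= 4 else -3  [with Queue=3]  = -3; Jitter = max(Drops, Queue) - 4  [with Drops=-3, Queue=3]  = -1; Goodput = Jitter^2 + Drops  [with Jitter=-1, Drops=-3]  = -2.
Change = 33 − (-2) = 35.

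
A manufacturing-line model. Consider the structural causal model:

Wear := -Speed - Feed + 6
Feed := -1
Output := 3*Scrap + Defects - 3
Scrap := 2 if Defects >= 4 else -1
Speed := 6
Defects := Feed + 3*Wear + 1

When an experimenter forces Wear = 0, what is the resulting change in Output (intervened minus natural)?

The intervention breaks the incoming arrows to Wear: Wear := -Speed - Feed + 6 no longer applies, and Wear = 0.
Defects = Feed + 3*Wear + 1  [with Feed=-1, Wear=0]  = 0
Scrap = 2 if Defects >= 4 else -1  [with Defects=0]  = -1
Output = 3*Scrap + Defects - 3  [with Scrap=-1, Defects=0]  = -6
Without intervention: Wear = -Speed - Feed + 6  [with Speed=6, Feed=-1]  = 1; Defects = Feed + 3*Wear + 1  [with Feed=-1, Wear=1]  = 3; Scrap = 2 if Defects >= 4 else -1  [with Defects=3]  = -1; Output = 3*Scrap + Defects - 3  [with Scrap=-1, Defects=3]  = -3.
Change = -6 − (-3) = -3.

-3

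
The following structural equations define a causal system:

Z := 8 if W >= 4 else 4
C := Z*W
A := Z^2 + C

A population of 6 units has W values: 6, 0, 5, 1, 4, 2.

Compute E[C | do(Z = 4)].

12

The intervention sets Z=4 in all 6 units regardless of W. Recomputing C per unit gives 24, 0, 20, 4, 16, 8; average 12.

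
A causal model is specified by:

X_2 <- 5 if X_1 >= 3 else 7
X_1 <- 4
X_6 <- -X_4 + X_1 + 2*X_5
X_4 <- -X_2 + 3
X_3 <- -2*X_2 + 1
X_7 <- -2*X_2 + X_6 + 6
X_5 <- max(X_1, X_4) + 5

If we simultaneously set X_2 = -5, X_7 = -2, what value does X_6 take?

22

Under do(X_2 = -5, X_7 = -2), each intervened variable's structural equation is replaced by its fixed value.
X_4 = -X_2 + 3  [with X_2=-5]  = 8
X_5 = max(X_1, X_4) + 5  [with X_1=4, X_4=8]  = 13
X_6 = -X_4 + X_1 + 2*X_5  [with X_4=8, X_1=4, X_5=13]  = 22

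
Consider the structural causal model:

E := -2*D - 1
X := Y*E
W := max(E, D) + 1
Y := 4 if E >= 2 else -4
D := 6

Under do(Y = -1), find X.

Intervening sets Y = -1 and removes its equation (Y := 4 if E >= 2 else -4).
E = -2*D - 1  [with D=6]  = -13
X = Y*E  [with Y=-1, E=-13]  = 13

13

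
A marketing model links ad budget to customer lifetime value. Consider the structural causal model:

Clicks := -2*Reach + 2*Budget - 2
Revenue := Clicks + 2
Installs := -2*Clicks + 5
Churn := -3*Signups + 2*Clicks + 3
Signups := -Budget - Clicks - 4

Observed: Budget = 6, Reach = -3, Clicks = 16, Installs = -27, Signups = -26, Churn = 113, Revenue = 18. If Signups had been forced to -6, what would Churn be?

The intervention breaks the incoming arrows to Signups: Signups := -Budget - Clicks - 4 no longer applies, and Signups = -6.
Clicks = -2*Reach + 2*Budget - 2  [with Reach=-3, Budget=6]  = 16
Churn = -3*Signups + 2*Clicks + 3  [with Signups=-6, Clicks=16]  = 53

53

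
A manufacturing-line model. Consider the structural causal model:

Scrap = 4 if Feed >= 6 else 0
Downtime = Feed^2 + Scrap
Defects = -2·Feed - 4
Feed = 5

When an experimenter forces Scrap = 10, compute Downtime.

The intervention breaks the incoming arrows to Scrap: Scrap = 4 if Feed >= 6 else 0 no longer applies, and Scrap = 10.
Downtime = Feed^2 + Scrap  [with Feed=5, Scrap=10]  = 35

35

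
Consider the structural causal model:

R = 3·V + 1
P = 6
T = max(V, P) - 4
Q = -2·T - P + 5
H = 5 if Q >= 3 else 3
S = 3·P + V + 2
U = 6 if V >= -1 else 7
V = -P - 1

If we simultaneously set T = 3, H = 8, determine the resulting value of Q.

-7

Setting T = 3, H = 8 by intervention discards those variables' equations.
Q = -2·T - P + 5  [with T=3, P=6]  = -7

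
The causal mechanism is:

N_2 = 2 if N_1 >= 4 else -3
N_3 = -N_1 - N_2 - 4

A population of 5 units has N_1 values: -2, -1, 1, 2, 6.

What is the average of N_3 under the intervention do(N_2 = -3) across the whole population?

The intervention sets N_2=-3 in all 5 units regardless of N_1. Recomputing N_3 per unit gives 1, 0, -2, -3, -7; average -2.2.

-2.2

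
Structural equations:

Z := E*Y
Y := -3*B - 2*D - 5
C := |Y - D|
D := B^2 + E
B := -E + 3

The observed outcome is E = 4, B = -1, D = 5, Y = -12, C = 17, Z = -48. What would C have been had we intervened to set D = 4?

do(D=4) replaces the equation D := B^2 + E with the constant D = 4.
B = -E + 3  [with E=4]  = -1
Y = -3*B - 2*D - 5  [with B=-1, D=4]  = -10
C = |Y - D|  [with Y=-10, D=4]  = 14

14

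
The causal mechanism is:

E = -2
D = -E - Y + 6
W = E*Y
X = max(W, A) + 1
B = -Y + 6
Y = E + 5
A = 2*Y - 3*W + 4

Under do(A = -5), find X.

-4

Intervening sets A = -5 and removes its equation (A = 2*Y - 3*W + 4).
Y = E + 5  [with E=-2]  = 3
W = E*Y  [with E=-2, Y=3]  = -6
X = max(W, A) + 1  [with W=-6, A=-5]  = -4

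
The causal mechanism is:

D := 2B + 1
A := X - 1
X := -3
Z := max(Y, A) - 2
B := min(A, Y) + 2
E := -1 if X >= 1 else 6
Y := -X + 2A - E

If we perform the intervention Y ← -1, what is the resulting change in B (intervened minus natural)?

Intervening sets Y = -1 and removes its equation (Y := -X + 2A - E).
A = X - 1  [with X=-3]  = -4
B = min(A, Y) + 2  [with A=-4, Y=-1]  = -2
Without intervention: E = -1 if X >= 1 else 6  [with X=-3]  = 6; A = X - 1  [with X=-3]  = -4; Y = -X + 2A - E  [with X=-3, A=-4, E=6]  = -11; B = min(A, Y) + 2  [with A=-4, Y=-11]  = -9.
Change = -2 − (-9) = 7.

7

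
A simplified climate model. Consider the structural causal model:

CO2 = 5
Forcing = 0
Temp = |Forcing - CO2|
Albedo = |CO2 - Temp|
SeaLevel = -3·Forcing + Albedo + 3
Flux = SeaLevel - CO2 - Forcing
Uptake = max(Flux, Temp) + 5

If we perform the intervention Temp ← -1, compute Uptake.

The intervention breaks the incoming arrows to Temp: Temp = |Forcing - CO2| no longer applies, and Temp = -1.
Albedo = |CO2 - Temp|  [with CO2=5, Temp=-1]  = 6
SeaLevel = -3·Forcing + Albedo + 3  [with Forcing=0, Albedo=6]  = 9
Flux = SeaLevel - CO2 - Forcing  [with SeaLevel=9, CO2=5, Forcing=0]  = 4
Uptake = max(Flux, Temp) + 5  [with Flux=4, Temp=-1]  = 9

9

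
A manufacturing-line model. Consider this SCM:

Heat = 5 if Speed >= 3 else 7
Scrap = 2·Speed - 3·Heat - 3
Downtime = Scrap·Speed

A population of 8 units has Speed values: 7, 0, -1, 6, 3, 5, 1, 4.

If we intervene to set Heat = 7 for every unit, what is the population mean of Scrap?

The intervention sets Heat=7 in all 8 units regardless of Speed. Recomputing Scrap per unit gives -10, -24, -26, -12, -18, -14, -22, -16; average -17.75.

-17.75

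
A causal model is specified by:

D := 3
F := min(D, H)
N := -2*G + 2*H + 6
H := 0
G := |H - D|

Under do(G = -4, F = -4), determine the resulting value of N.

The joint intervention fixes G = -4, F = -4, removing each variable's own equation.
N = -2*G + 2*H + 6  [with G=-4, H=0]  = 14

14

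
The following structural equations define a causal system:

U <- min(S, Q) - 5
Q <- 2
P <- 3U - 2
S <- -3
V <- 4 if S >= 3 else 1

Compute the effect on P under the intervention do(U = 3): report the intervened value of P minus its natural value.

33

do(U=3) replaces the equation U <- min(S, Q) - 5 with the constant U = 3.
P = 3U - 2  [with U=3]  = 7
Without intervention: U = min(S, Q) - 5  [with S=-3, Q=2]  = -8; P = 3U - 2  [with U=-8]  = -26.
Change = 7 − (-26) = 33.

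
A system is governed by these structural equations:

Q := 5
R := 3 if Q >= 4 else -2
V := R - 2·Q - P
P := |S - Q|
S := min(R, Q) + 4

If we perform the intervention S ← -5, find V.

do(S=-5) replaces the equation S := min(R, Q) + 4 with the constant S = -5.
R = 3 if Q >= 4 else -2  [with Q=5]  = 3
P = |S - Q|  [with S=-5, Q=5]  = 10
V = R - 2·Q - P  [with R=3, Q=5, P=10]  = -17

-17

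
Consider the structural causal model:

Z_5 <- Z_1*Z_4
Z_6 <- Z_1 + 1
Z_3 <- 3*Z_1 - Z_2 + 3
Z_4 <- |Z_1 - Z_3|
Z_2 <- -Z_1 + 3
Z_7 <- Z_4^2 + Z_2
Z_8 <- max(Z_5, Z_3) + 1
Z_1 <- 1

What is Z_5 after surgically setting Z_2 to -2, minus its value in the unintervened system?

do(Z_2=-2) replaces the equation Z_2 <- -Z_1 + 3 with the constant Z_2 = -2.
Z_3 = 3*Z_1 - Z_2 + 3  [with Z_1=1, Z_2=-2]  = 8
Z_4 = |Z_1 - Z_3|  [with Z_1=1, Z_3=8]  = 7
Z_5 = Z_1*Z_4  [with Z_1=1, Z_4=7]  = 7
Without intervention: Z_2 = -Z_1 + 3  [with Z_1=1]  = 2; Z_3 = 3*Z_1 - Z_2 + 3  [with Z_1=1, Z_2=2]  = 4; Z_4 = |Z_1 - Z_3|  [with Z_1=1, Z_3=4]  = 3; Z_5 = Z_1*Z_4  [with Z_1=1, Z_4=3]  = 3.
Change = 7 − 3 = 4.

4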